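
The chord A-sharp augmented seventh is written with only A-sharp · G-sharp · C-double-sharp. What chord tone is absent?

The full A-sharp augmented seventh chord is A-sharp, C-double-sharp, E-double-sharp, G-sharp.
Comparing with the voicing, the augmented 5th (5th) — E-double-sharp — is absent.

E-double-sharp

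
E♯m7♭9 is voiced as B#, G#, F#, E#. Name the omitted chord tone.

D#

The full E♯m7♭9 chord is E#, G#, B#, D#, F#.
Comparing with the voicing, the minor 7th (7th) — D# — is absent.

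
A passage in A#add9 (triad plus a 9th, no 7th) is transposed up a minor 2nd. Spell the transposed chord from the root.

B, D#, F#, C#

A# up a minor 2nd → B. New chord: B added-ninth.
B — root
D# — major 3rd
F# — perfect 5th
C# — major 9th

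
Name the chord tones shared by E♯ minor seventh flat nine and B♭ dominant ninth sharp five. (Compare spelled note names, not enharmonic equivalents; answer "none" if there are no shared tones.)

E♯ minor seventh flat nine = E♯, G♯, B♯, D♯, F♯.
B♭ dominant ninth sharp five = B♭, D, F♯, A♭, C.
Shared: F♯.

F♯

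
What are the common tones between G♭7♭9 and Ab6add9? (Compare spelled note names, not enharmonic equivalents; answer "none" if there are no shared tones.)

Bb

G♭7♭9 = Gb, Bb, Db, Fb, Abb.
Ab6add9 = Ab, C, Eb, F, Bb.
Shared: Bb.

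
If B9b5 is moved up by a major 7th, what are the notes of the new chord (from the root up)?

A♯  C𝄪  E  G♯  B♯

B up a major 7th → A♯. New chord: A♯ dominant ninth flat five.
root → A♯
3rd (major 3rd) → C𝄪
5th (diminished 5th) → E
7th (minor 7th) → G♯
9th (major 9th) → B♯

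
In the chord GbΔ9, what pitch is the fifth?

Db

GbΔ9 is built on Gb; its 5th is a perfect 5th above the root.
A fifth above G uses the letter D, and the perfect 5th above Gb is Db.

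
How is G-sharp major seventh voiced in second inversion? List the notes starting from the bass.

G-sharp major seventh = G-sharp–B-sharp–D-sharp–F-double-sharp; second inversion → fifth (D-sharp) lowest.

D-sharp  F-double-sharp  G-sharp  B-sharp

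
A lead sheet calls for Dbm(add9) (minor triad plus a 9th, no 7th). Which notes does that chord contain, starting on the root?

Db  Fb  Ab  Eb

Dbm(add9): minor added-ninth on Db.
root → Db
3rd (minor 3rd) → Fb
5th (perfect 5th) → Ab
9th (major 9th) → Eb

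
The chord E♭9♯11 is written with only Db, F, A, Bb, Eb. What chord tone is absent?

G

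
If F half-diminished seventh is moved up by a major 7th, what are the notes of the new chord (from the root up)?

Transposed root: F → E (major 7th up). So we spell E half-diminished seventh:
Root: E
Minor 3rd (3rd): G
Diminished 5th (5th): B-flat
Minor 7th (7th): D

E, G, B-flat, D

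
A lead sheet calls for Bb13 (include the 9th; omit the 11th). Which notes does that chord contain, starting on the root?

B♭  D  F  A♭  C  G

Bb13: dominant thirteenth on B♭.
- root: B♭
- major 3rd: D
- perfect 5th: F
- minor 7th: A♭
- major 9th: C
- major 13th: G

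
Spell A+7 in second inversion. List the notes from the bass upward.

E#, G, A, C#

In root position, A+7 is A–C#–E#–G.
Second inversion puts the fifth (E#) in the bass.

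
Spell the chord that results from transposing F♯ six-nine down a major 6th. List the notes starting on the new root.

Transposed root: F-sharp → A (major 6th down). So we spell A six-nine:
root → A
3rd (major 3rd) → C-sharp
5th (perfect 5th) → E
6th (major 6th) → F-sharp
9th (major 9th) → B

A C-sharp E F-sharp B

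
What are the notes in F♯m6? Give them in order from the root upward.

F♯m6: minor sixth on F#.
F# — root
A — minor 3rd
C# — perfect 5th
D# — major 6th

F#  A  C#  D#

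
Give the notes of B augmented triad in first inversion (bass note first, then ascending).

B augmented triad = B–D#–F##; first inversion → third (D#) lowest.

D#  F##  B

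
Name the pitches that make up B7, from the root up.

Root B, quality dominant seventh:
root → B
3rd (major 3rd) → D#
5th (perfect 5th) → F#
7th (minor 7th) → A

B  D#  F#  A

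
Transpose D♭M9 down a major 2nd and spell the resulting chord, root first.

C♭ E♭ G♭ B♭ D♭

A major 2nd down from D♭ is C♭, so the new chord is C♭ major ninth.
- root: C♭
- major 3rd: E♭
- perfect 5th: G♭
- major 7th: B♭
- major 9th: D♭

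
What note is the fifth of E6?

B

Root of E6 = E. The 5th is a perfect 5th: E up a perfect 5th → B.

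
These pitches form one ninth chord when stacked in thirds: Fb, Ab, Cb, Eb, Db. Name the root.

Db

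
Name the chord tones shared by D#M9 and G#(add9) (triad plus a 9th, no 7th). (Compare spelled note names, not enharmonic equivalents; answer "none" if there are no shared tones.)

D#M9 = D#, F##, A#, C##, E#.
G#(add9) = G#, B#, D#, A#.
Shared: D#, A#.

D#, A#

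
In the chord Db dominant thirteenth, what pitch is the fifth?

A-flat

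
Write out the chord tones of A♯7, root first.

Root A#, quality dominant seventh:
Root: A#
Major 3rd (3rd): C##
Perfect 5th (5th): E#
Minor 7th (7th): G#

A#, C##, E#, G#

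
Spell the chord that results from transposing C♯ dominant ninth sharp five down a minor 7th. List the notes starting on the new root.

D#  F##  A##  C#  E#

C# down a minor 7th → D#. New chord: D# dominant ninth sharp five.
- root: D#
- major 3rd: F##
- augmented 5th: A##
- minor 7th: C#
- major 9th: E#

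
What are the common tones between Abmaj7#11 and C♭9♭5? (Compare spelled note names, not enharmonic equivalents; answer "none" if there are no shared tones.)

E♭

Abmaj7#11 = A♭, C, E♭, G, D.
C♭9♭5 = C♭, E♭, G𝄫, B𝄫, D♭.
Shared: E♭.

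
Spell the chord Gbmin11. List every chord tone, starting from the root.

Gb  Bbb  Db  Fb  Ab  Cb

Gbmin11: minor eleventh on Gb.
root → Gb
3rd (minor 3rd) → Bbb
5th (perfect 5th) → Db
7th (minor 7th) → Fb
9th (major 9th) → Ab
11th (perfect 11th) → Cb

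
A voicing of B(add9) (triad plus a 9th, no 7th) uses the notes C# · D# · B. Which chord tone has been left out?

The full B(add9) chord is B, D#, F#, C#.
Comparing with the voicing, the perfect 5th (5th) — F# — is absent.

F#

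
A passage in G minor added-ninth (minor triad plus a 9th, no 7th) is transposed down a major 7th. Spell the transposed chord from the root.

A-flat, C-flat, E-flat, B-flat

A major 7th down from G is A-flat, so the new chord is A-flat minor added-ninth.
A-flat — root
C-flat — minor 3rd
E-flat — perfect 5th
B-flat — major 9th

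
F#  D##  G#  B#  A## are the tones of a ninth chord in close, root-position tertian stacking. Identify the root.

G#

Stacking in thirds gives G# – B# – D## – F# – A##, so G# is the root — G# dominant seventh sharp nine sharp five.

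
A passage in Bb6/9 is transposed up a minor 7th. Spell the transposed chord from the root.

A♭ C E♭ F B♭

B♭ up a minor 7th → A♭. New chord: A♭ six-nine.
- root: A♭
- major 3rd: C
- perfect 5th: E♭
- major 6th: F
- major 9th: B♭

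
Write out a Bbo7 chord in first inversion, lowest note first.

D♭ – F♭ – A𝄫 – B♭

Bbo7 = B♭–D♭–F♭–A𝄫; first inversion → third (D♭) lowest.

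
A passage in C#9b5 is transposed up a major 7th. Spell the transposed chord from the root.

B#, D##, F#, A#, C##

C# up a major 7th → B#. New chord: B# dominant ninth flat five.
- root: B#
- major 3rd: D##
- diminished 5th: F#
- minor 7th: A#
- major 9th: C##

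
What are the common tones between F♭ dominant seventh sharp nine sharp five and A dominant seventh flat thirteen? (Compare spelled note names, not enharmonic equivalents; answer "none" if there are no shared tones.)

G

F♭ dominant seventh sharp nine sharp five: F-flat A-flat C E-double-flat G
A dominant seventh flat thirteen: A C-sharp E G F
Common to both → G.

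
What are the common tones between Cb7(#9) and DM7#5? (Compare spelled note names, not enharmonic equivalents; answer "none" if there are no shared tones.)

D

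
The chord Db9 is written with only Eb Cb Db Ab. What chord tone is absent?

Db9 = Db, F, Ab, Cb, Eb. The voicing lacks the 3rd (major 3rd), F.

F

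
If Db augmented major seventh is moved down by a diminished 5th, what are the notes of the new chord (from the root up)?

G B D-sharp F-sharp

D-flat down a diminished 5th → G. New chord: G augmented major seventh.
G — root
B — major 3rd
D-sharp — augmented 5th
F-sharp — major 7th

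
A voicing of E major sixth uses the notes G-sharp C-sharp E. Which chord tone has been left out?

B

The full E major sixth chord is E, G-sharp, B, C-sharp.
Comparing with the voicing, the perfect 5th (5th) — B — is absent.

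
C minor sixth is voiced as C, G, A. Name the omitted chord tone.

E-flat

The full C minor sixth chord is C, E-flat, G, A.
Comparing with the voicing, the minor 3rd (3rd) — E-flat — is absent.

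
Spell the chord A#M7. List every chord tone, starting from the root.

A#, C##, E#, G##

A#M7 is a major seventh built on A#.
- root: A#
- major 3rd: C##
- perfect 5th: E#
- major 7th: G##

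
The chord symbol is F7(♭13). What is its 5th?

C

F7(♭13) is built on F; its 5th is a perfect 5th above the root.
A fifth above F uses the letter C, and the perfect 5th above F is C.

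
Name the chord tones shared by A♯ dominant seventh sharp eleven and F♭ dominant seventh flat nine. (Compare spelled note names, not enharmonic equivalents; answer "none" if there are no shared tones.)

none

A♯ dominant seventh sharp eleven = A♯, C𝄪, E♯, G♯, D𝄪.
F♭ dominant seventh flat nine = F♭, A♭, C♭, E𝄫, G𝄫.
Shared: none.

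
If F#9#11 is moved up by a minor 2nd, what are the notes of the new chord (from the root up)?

F# up a minor 2nd → G. New chord: G dominant ninth sharp eleven.
- root: G
- major 3rd: B
- perfect 5th: D
- minor 7th: F
- major 9th: A
- augmented 11th: C#

G, B, D, F, A, C#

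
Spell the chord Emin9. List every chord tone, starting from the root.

Root E, quality minor ninth:
E — root
G — minor 3rd
B — perfect 5th
D — minor 7th
F# — major 9th

E G B D F#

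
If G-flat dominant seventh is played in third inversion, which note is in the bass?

F-flat

G-flat dominant seventh = G-flat–B-flat–D-flat–F-flat. Third inversion → seventh in the bass = F-flat.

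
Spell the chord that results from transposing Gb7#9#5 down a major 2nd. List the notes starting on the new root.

Fb – Ab – C – Ebb – G

A major 2nd down from Gb is Fb, so the new chord is Fb dominant seventh sharp nine sharp five.
Root: Fb
Major 3rd (3rd): Ab
Augmented 5th (5th): C
Minor 7th (7th): Ebb
Augmented 9th (9th): G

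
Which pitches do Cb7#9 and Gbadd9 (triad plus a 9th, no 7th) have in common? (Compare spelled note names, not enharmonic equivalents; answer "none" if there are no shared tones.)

Cb7#9 = Cb, Eb, Gb, Bbb, D.
Gbadd9 = Gb, Bb, Db, Ab.
Shared: Gb.

Gb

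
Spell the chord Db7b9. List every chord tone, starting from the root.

Db  F  Ab  Cb  Ebb

Root Db, quality dominant seventh flat nine:
Db — root
F — major 3rd
Ab — perfect 5th
Cb — minor 7th
Ebb — minor 9th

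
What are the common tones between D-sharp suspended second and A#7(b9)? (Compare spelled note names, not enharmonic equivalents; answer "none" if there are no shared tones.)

D-sharp suspended second = D#, E#, A#.
A#7(b9) = A#, C##, E#, G#, B.
Shared: E#, A#.

E# – A#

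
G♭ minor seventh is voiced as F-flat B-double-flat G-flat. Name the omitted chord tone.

D-flat

The full G♭ minor seventh chord is G-flat, B-double-flat, D-flat, F-flat.
Comparing with the voicing, the perfect 5th (5th) — D-flat — is absent.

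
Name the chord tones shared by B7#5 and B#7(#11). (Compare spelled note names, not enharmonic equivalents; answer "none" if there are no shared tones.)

B7#5: B D# F## A
B#7(#11): B# D## F## A# E##
Common to both → F##.

F##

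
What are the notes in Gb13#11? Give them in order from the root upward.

Root Gb, quality dominant thirteenth sharp eleven:
Gb — root
Bb — major 3rd
Db — perfect 5th
Fb — minor 7th
Ab — major 9th
C — augmented 11th
Eb — major 13th

Gb, Bb, Db, Fb, Ab, C, Eb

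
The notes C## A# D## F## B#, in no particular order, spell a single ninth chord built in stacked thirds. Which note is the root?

Stacking in thirds gives B# – D## – F## – A# – C##, so B# is the root — B# dominant ninth.

B#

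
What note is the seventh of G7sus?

F

Root of G7sus = G. The 7th is a minor 7th: G up a minor 7th → F.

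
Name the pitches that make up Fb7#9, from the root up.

Fb, Ab, Cb, Ebb, G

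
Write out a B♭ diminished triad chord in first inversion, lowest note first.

D-flat – F-flat – B-flat

B♭ diminished triad = B-flat–D-flat–F-flat; first inversion → third (D-flat) lowest.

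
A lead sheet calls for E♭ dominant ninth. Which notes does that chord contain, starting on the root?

Root Eb, quality dominant ninth:
root → Eb
3rd (major 3rd) → G
5th (perfect 5th) → Bb
7th (minor 7th) → Db
9th (major 9th) → F

Eb – G – Bb – Db – F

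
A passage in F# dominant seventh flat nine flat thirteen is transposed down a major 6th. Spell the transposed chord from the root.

A, C-sharp, E, G, B-flat, F

Transposed root: F-sharp → A (major 6th down). So we spell A dominant seventh flat nine flat thirteen:
A — root
C-sharp — major 3rd
E — perfect 5th
G — minor 7th
B-flat — minor 9th
F — minor 13th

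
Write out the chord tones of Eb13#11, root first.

Eb13#11: dominant thirteenth sharp eleven on Eb.
root → Eb
3rd (major 3rd) → G
5th (perfect 5th) → Bb
7th (minor 7th) → Db
9th (major 9th) → F
11th (augmented 11th) → A
13th (major 13th) → C

Eb G Bb Db F A C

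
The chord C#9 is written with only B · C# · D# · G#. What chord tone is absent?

E#

C#9 = C#, E#, G#, B, D#. The voicing lacks the 3rd (major 3rd), E#.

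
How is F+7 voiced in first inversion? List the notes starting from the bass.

A C# Eb F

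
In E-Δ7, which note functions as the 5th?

B

Root of E-Δ7 = E. The 5th is a perfect 5th: E up a perfect 5th → B.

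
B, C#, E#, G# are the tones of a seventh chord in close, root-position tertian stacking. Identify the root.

C#

Arranged so that each adjacent pair is a third by letter name: C# – E# – G# – B.
The bottom of that stack, C#, is the root (this is C# dominant seventh).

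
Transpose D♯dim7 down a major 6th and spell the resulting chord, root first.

F# A C Eb

A major 6th down from D# is F#, so the new chord is F# diminished seventh.
Root: F#
Minor 3rd (3rd): A
Diminished 5th (5th): C
Diminished 7th (7th): Eb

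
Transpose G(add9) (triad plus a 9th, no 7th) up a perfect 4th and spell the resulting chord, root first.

C, E, G, D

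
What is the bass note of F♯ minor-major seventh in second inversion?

F♯ minor-major seventh in root position is F#–A–C#–E#.
Second inversion places the fifth in the bass, which is C#.

C#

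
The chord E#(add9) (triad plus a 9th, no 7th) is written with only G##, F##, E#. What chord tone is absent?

B#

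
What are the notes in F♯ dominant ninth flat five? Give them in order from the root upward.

F-sharp, A-sharp, C, E, G-sharp

Root F-sharp, quality dominant ninth flat five:
- root: F-sharp
- major 3rd: A-sharp
- diminished 5th: C
- minor 7th: E
- major 9th: G-sharp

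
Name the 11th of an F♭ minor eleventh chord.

Root of F♭ minor eleventh = F-flat. The 11th is a perfect 11th: F-flat up a perfect 11th → B-double-flat.

B-double-flat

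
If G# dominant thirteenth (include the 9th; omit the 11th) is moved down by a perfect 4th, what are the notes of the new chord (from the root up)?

D#, F##, A#, C#, E#, B#

A perfect 4th down from G# is D#, so the new chord is D# dominant thirteenth.
- root: D#
- major 3rd: F##
- perfect 5th: A#
- minor 7th: C#
- major 9th: E#
- major 13th: B#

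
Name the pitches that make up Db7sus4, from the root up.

Db, Gb, Ab, Cb

Db7sus4 is a dominant seventh suspended fourth built on Db.
root → Db
4th (perfect 4th) → Gb
5th (perfect 5th) → Ab
7th (minor 7th) → Cb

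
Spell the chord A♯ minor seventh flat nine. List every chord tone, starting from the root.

A#, C#, E#, G#, B

A♯ minor seventh flat nine is a minor seventh flat nine built on A#.
Root: A#
Minor 3rd (3rd): C#
Perfect 5th (5th): E#
Minor 7th (7th): G#
Minor 9th (9th): B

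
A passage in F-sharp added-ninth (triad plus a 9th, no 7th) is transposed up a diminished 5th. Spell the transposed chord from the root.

C – E – G – D

Transposed root: F-sharp → C (diminished 5th up). So we spell C added-ninth:
- root: C
- major 3rd: E
- perfect 5th: G
- major 9th: D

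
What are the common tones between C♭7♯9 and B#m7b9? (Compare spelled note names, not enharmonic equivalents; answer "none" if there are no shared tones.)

none

C♭7♯9: Cb Eb Gb Bbb D
B#m7b9: B# D# F## A# C#
Common to both → none.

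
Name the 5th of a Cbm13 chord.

Root of Cbm13 = Cb. The 5th is a perfect 5th: Cb up a perfect 5th → Gb.

Gb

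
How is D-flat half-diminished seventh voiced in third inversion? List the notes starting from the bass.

Cb, Db, Fb, Abb

In root position, D-flat half-diminished seventh is Db–Fb–Abb–Cb.
Third inversion puts the seventh (Cb) in the bass.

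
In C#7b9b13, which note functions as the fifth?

Root of C#7b9b13 = C#. The 5th is a perfect 5th: C# up a perfect 5th → G#.

G#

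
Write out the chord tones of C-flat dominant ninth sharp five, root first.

C-flat, E-flat, G, B-double-flat, D-flat

Root C-flat, quality dominant ninth sharp five:
C-flat — root
E-flat — major 3rd
G — augmented 5th
B-double-flat — minor 7th
D-flat — major 9th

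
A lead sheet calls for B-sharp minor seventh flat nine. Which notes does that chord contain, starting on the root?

B♯, D♯, F𝄪, A♯, C♯

B-sharp minor seventh flat nine: minor seventh flat nine on B♯.
root → B♯
3rd (minor 3rd) → D♯
5th (perfect 5th) → F𝄪
7th (minor 7th) → A♯
9th (minor 9th) → C♯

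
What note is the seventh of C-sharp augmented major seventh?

C-sharp augmented major seventh is built on C#; its 7th is a major 7th above the root.
A seventh above C uses the letter B, and the major 7th above C# is B#.

B#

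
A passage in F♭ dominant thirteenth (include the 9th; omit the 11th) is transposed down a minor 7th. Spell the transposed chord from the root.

G♭  B♭  D♭  F♭  A♭  E♭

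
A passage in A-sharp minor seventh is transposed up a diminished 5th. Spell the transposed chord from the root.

E, G, B, D

A diminished 5th up from A# is E, so the new chord is E minor seventh.
root → E
3rd (minor 3rd) → G
5th (perfect 5th) → B
7th (minor 7th) → D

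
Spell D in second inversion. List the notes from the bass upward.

In root position, D is D–F#–A.
Second inversion puts the fifth (A) in the bass.

A, D, F#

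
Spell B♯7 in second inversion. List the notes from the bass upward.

F##, A#, B#, D##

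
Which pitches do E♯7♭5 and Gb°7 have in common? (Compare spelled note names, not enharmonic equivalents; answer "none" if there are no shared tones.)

none

E♯7♭5 = E#, G##, B, D#.
Gb°7 = Gb, Bbb, Dbb, Fbb.
Shared: none.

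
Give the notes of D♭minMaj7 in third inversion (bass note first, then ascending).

In root position, D♭minMaj7 is D♭–F♭–A♭–C.
Third inversion puts the seventh (C) in the bass.

C – D♭ – F♭ – A♭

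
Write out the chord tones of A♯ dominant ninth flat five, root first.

A-sharp  C-double-sharp  E  G-sharp  B-sharp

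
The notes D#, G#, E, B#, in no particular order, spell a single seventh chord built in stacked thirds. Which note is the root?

E

Stacking in thirds gives E – G# – B# – D#, so E is the root — E augmented major seventh.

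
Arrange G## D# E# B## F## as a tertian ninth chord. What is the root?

Stacking in thirds gives E# – G## – B## – D# – F##, so E# is the root — E# dominant ninth sharp five.

E#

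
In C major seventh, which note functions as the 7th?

C major seventh is built on C; its 7th is a major 7th above the root.
A seventh above C uses the letter B, and the major 7th above C is B.

B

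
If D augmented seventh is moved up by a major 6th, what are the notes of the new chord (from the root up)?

B  D#  F##  A

D up a major 6th → B. New chord: B augmented seventh.
root → B
3rd (major 3rd) → D#
5th (augmented 5th) → F##
7th (minor 7th) → A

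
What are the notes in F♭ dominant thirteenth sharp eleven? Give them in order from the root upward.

F♭ dominant thirteenth sharp eleven is a dominant thirteenth sharp eleven built on F-flat.
- root: F-flat
- major 3rd: A-flat
- perfect 5th: C-flat
- minor 7th: E-double-flat
- major 9th: G-flat
- augmented 11th: B-flat
- major 13th: D-flat

F-flat, A-flat, C-flat, E-double-flat, G-flat, B-flat, D-flat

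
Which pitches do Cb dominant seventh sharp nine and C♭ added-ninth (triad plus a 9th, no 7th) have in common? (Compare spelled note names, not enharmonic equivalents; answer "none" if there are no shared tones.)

Cb dominant seventh sharp nine: C-flat E-flat G-flat B-double-flat D
C♭ added-ninth: C-flat E-flat G-flat D-flat
Common to both → C-flat, E-flat, G-flat.

C-flat, E-flat, G-flat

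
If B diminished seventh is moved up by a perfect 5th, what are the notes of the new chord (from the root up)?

B up a perfect 5th → F-sharp. New chord: F-sharp diminished seventh.
Root: F-sharp
Minor 3rd (3rd): A
Diminished 5th (5th): C
Diminished 7th (7th): E-flat

F-sharp, A, C, E-flat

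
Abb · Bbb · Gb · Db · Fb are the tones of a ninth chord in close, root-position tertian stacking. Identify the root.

Stacking in thirds gives Gb – Bbb – Db – Fb – Abb, so Gb is the root — Gb minor seventh flat nine.

Gb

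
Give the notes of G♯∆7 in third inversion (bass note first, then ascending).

G♯∆7 = G#–B#–D#–F##; third inversion → seventh (F##) lowest.

F##, G#, B#, D#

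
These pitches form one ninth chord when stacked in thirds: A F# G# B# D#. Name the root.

G#

Arranged so that each adjacent pair is a third by letter name: G# – B# – D# – F# – A.
The bottom of that stack, G#, is the root (this is G# dominant seventh flat nine).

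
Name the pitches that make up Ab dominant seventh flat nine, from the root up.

A-flat  C  E-flat  G-flat  B-double-flat

Ab dominant seventh flat nine: dominant seventh flat nine on A-flat.
Root: A-flat
Major 3rd (3rd): C
Perfect 5th (5th): E-flat
Minor 7th (7th): G-flat
Minor 9th (9th): B-double-flat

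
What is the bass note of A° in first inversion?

C

A° in root position is A–C–E♭.
First inversion places the third in the bass, which is C.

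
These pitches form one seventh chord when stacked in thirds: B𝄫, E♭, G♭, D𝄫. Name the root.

E♭

Arranged so that each adjacent pair is a third by letter name: E♭ – G♭ – B𝄫 – D𝄫.
The bottom of that stack, E♭, is the root (this is E♭ diminished seventh).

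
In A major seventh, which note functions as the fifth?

Root of A major seventh = A. The 5th is a perfect 5th: A up a perfect 5th → E.

E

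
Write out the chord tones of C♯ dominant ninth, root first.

Root C♯, quality dominant ninth:
Root: C♯
Major 3rd (3rd): E♯
Perfect 5th (5th): G♯
Minor 7th (7th): B
Major 9th (9th): D♯

C♯, E♯, G♯, B, D♯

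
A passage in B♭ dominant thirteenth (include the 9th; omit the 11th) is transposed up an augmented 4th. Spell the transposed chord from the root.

An augmented 4th up from Bb is E, so the new chord is E dominant thirteenth.
root → E
3rd (major 3rd) → G#
5th (perfect 5th) → B
7th (minor 7th) → D
9th (major 9th) → F#
13th (major 13th) → C#

E, G#, B, D, F#, C#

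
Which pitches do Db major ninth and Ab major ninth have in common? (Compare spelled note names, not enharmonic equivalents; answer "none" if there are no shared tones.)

A-flat, C, E-flat

Db major ninth: D-flat F A-flat C E-flat
Ab major ninth: A-flat C E-flat G B-flat
Common to both → A-flat, C, E-flat.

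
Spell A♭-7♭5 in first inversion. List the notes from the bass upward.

Cb  Ebb  Gb  Ab

In root position, A♭-7♭5 is Ab–Cb–Ebb–Gb.
First inversion puts the third (Cb) in the bass.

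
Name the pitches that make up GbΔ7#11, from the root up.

Gb – Bb – Db – F – C

Root Gb, quality major seventh sharp eleven:
Gb — root
Bb — major 3rd
Db — perfect 5th
F — major 7th
C — augmented 11th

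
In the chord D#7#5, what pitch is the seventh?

Root of D#7#5 = D♯. The 7th is a minor 7th: D♯ up a minor 7th → C♯.

C♯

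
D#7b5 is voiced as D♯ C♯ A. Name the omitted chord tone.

The full D#7b5 chord is D♯, F𝄪, A, C♯.
Comparing with the voicing, the major 3rd (3rd) — F𝄪 — is absent.

F𝄪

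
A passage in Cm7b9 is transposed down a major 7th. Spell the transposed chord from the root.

A major 7th down from C is Db, so the new chord is Db minor seventh flat nine.
root → Db
3rd (minor 3rd) → Fb
5th (perfect 5th) → Ab
7th (minor 7th) → Cb
9th (minor 9th) → Ebb

Db Fb Ab Cb Ebb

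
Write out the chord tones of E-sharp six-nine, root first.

E#, G##, B#, C##, F##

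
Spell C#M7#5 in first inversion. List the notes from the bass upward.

C#M7#5 = C#–E#–G##–B#; first inversion → third (E#) lowest.

E#  G##  B#  C#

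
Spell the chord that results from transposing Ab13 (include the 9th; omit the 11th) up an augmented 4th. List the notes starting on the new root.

D, F♯, A, C, E, B

Transposed root: A♭ → D (augmented 4th up). So we spell D dominant thirteenth:
root → D
3rd (major 3rd) → F♯
5th (perfect 5th) → A
7th (minor 7th) → C
9th (major 9th) → E
13th (major 13th) → B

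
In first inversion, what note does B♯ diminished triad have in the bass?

B♯ diminished triad = B#–D#–F#. First inversion → third in the bass = D#.

D#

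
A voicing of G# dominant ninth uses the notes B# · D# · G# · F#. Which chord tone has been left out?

A#

G# dominant ninth = G#, B#, D#, F#, A#. The voicing lacks the 9th (major 9th), A#.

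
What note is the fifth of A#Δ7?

Root of A#Δ7 = A#. The 5th is a perfect 5th: A# up a perfect 5th → E#.

E#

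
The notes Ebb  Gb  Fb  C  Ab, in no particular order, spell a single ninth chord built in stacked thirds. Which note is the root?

Fb

Arranged so that each adjacent pair is a third by letter name: Fb – Ab – C – Ebb – Gb.
The bottom of that stack, Fb, is the root (this is Fb dominant ninth sharp five).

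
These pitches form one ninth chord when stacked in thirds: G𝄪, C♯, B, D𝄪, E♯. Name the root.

C♯

Stacking in thirds gives C♯ – E♯ – G𝄪 – B – D𝄪, so C♯ is the root — C♯ dominant seventh sharp nine sharp five.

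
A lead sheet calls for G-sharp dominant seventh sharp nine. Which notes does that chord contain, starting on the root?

G#, B#, D#, F#, A##

Root G#, quality dominant seventh sharp nine:
- root: G#
- major 3rd: B#
- perfect 5th: D#
- minor 7th: F#
- augmented 9th: A##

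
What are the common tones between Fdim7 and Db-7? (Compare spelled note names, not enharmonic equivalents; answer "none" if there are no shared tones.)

A♭ C♭

Fdim7 = F, A♭, C♭, E𝄫.
Db-7 = D♭, F♭, A♭, C♭.
Shared: A♭, C♭.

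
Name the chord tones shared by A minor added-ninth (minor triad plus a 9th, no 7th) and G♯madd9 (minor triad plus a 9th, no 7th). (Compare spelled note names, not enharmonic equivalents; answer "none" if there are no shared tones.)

B

A minor added-ninth = A, C, E, B.
G♯madd9 = G#, B, D#, A#.
Shared: B.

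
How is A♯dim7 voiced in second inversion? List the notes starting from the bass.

A♯dim7 = A#–C#–E–G; second inversion → fifth (E) lowest.

E, G, A#, C#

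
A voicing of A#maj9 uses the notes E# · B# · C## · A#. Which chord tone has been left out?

G##

The full A#maj9 chord is A#, C##, E#, G##, B#.
Comparing with the voicing, the major 7th (7th) — G## — is absent.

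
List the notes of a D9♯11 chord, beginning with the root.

Root D, quality dominant ninth sharp eleven:
- root: D
- major 3rd: F#
- perfect 5th: A
- minor 7th: C
- major 9th: E
- augmented 11th: G#

D – F# – A – C – E – G#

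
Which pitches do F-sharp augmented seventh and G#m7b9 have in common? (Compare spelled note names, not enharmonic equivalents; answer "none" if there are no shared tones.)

F#

F-sharp augmented seventh = F#, A#, C##, E.
G#m7b9 = G#, B, D#, F#, A.
Shared: F#.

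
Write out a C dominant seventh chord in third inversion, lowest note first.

B-flat, C, E, G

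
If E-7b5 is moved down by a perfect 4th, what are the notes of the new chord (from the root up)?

A perfect 4th down from E is B, so the new chord is B half-diminished seventh.
B — root
D — minor 3rd
F — diminished 5th
A — minor 7th

B D F A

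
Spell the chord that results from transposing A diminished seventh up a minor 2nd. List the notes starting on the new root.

B-flat, D-flat, F-flat, A-double-flat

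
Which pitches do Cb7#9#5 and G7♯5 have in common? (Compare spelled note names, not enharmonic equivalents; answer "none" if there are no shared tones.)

G

Cb7#9#5: Cb Eb G Bbb D
G7♯5: G B D# F
Common to both → G.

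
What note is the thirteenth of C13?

A

Root of C13 = C. The 13th is a major 13th: C up a major 13th → A.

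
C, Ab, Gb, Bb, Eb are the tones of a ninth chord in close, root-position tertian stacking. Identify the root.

Stacking in thirds gives Ab – C – Eb – Gb – Bb, so Ab is the root — Ab dominant ninth.

Ab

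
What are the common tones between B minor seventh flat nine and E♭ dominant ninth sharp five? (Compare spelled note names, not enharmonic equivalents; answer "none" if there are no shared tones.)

B

B minor seventh flat nine = B, D, F#, A, C.
E♭ dominant ninth sharp five = Eb, G, B, Db, F.
Shared: B.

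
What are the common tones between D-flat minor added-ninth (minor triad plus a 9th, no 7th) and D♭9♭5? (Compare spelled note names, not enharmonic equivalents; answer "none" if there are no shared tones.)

Db, Eb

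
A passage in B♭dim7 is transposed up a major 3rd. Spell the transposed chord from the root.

D, F, Ab, Cb

A major 3rd up from Bb is D, so the new chord is D diminished seventh.
root → D
3rd (minor 3rd) → F
5th (diminished 5th) → Ab
7th (diminished 7th) → Cb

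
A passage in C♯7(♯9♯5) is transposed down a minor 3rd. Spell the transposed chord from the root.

A minor 3rd down from C# is A#, so the new chord is A# dominant seventh sharp nine sharp five.
- root: A#
- major 3rd: C##
- augmented 5th: E##
- minor 7th: G#
- augmented 9th: B##

A#, C##, E##, G#, B##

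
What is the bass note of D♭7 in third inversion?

D♭7 = D♭–F–A♭–C♭. Third inversion → seventh in the bass = C♭.

C♭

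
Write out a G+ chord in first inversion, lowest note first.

In root position, G+ is G–B–D#.
First inversion puts the third (B) in the bass.

B, D#, G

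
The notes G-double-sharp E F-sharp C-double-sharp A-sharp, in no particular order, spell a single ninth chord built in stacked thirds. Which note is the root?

F-sharp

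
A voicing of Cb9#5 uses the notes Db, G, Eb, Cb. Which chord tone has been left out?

Bbb

The full Cb9#5 chord is Cb, Eb, G, Bbb, Db.
Comparing with the voicing, the minor 7th (7th) — Bbb — is absent.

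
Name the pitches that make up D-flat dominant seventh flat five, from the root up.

Root Db, quality dominant seventh flat five:
Db — root
F — major 3rd
Abb — diminished 5th
Cb — minor 7th

Db, F, Abb, Cb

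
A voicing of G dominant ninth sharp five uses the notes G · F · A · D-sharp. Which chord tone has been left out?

The full G dominant ninth sharp five chord is G, B, D-sharp, F, A.
Comparing with the voicing, the major 3rd (3rd) — B — is absent.

B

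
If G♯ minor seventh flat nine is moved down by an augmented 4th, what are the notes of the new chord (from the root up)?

D F A C E-flat

An augmented 4th down from G-sharp is D, so the new chord is D minor seventh flat nine.
Root: D
Minor 3rd (3rd): F
Perfect 5th (5th): A
Minor 7th (7th): C
Minor 9th (9th): E-flat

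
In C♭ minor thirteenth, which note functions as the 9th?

D-flat

Root of C♭ minor thirteenth = C-flat. The 9th is a major 9th: C-flat up a major 9th → D-flat.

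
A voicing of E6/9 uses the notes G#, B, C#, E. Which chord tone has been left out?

E6/9 = E, G#, B, C#, F#. The voicing lacks the 9th (major 9th), F#.

F#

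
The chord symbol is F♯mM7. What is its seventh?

F♯mM7 is built on F#; its 7th is a major 7th above the root.
A seventh above F uses the letter E, and the major 7th above F# is E#.

E#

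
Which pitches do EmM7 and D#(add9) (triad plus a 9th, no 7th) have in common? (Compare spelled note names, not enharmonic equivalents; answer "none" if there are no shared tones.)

EmM7: E G B D#
D#(add9): D# F## A# E#
Common to both → D#.

D#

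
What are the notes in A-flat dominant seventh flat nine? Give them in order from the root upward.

A-flat dominant seventh flat nine: dominant seventh flat nine on A-flat.
root → A-flat
3rd (major 3rd) → C
5th (perfect 5th) → E-flat
7th (minor 7th) → G-flat
9th (minor 9th) → B-double-flat

A-flat, C, E-flat, G-flat, B-double-flat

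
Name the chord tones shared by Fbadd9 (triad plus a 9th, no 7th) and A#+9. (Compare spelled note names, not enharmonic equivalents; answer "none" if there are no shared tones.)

none

Fbadd9 = Fb, Ab, Cb, Gb.
A#+9 = A#, C##, E##, G#, B#.
Shared: none.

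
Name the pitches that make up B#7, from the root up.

B#7: dominant seventh on B#.
- root: B#
- major 3rd: D##
- perfect 5th: F##
- minor 7th: A#

B#, D##, F##, A#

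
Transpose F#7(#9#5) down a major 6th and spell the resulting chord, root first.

A – C♯ – E♯ – G – B♯

A major 6th down from F♯ is A, so the new chord is A dominant seventh sharp nine sharp five.
- root: A
- major 3rd: C♯
- augmented 5th: E♯
- minor 7th: G
- augmented 9th: B♯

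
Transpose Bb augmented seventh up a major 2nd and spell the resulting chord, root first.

B♭ up a major 2nd → C. New chord: C augmented seventh.
- root: C
- major 3rd: E
- augmented 5th: G♯
- minor 7th: B♭

C E G♯ B♭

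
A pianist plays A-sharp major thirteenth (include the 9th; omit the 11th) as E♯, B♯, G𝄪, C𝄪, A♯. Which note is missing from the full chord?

A-sharp major thirteenth = A♯, C𝄪, E♯, G𝄪, B♯, F𝄪. The voicing lacks the 13th (major 13th), F𝄪.

F𝄪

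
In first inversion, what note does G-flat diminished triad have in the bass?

G-flat diminished triad in root position is G-flat–B-double-flat–D-double-flat.
First inversion places the third in the bass, which is B-double-flat.

B-double-flat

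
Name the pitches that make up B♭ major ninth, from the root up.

B♭ D F A C

B♭ major ninth is a major ninth built on B♭.
B♭ — root
D — major 3rd
F — perfect 5th
A — major 7th
C — major 9th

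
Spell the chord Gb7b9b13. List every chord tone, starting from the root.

Root Gb, quality dominant seventh flat nine flat thirteen:
- root: Gb
- major 3rd: Bb
- perfect 5th: Db
- minor 7th: Fb
- minor 9th: Abb
- minor 13th: Ebb

Gb – Bb – Db – Fb – Abb – Ebb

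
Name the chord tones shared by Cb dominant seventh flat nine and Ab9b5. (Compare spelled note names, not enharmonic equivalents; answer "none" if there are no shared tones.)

Cb dominant seventh flat nine = C♭, E♭, G♭, B𝄫, D𝄫.
Ab9b5 = A♭, C, E𝄫, G♭, B♭.
Shared: G♭.

G♭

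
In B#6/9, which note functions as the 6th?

B#6/9 is built on B#; its 6th is a major 6th above the root.
A sixth above B uses the letter G, and the major 6th above B# is G##.

G##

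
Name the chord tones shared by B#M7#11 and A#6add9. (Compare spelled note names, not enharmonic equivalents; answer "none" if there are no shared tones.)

B#, F##

B#M7#11 = B#, D##, F##, A##, E##.
A#6add9 = A#, C##, E#, F##, B#.
Shared: B#, F##.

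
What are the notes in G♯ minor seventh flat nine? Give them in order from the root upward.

G-sharp – B – D-sharp – F-sharp – A

G♯ minor seventh flat nine: minor seventh flat nine on G-sharp.
- root: G-sharp
- minor 3rd: B
- perfect 5th: D-sharp
- minor 7th: F-sharp
- minor 9th: A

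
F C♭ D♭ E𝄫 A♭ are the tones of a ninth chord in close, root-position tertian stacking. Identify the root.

D♭

Arranged so that each adjacent pair is a third by letter name: D♭ – F – A♭ – C♭ – E𝄫.
The bottom of that stack, D♭, is the root (this is D♭ dominant seventh flat nine).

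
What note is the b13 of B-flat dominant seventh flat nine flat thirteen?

Root of B-flat dominant seventh flat nine flat thirteen = B-flat. The 13th is a minor 13th: B-flat up a minor 13th → G-flat.

G-flat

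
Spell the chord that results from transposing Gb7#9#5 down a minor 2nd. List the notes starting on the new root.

F A C# Eb G#

Transposed root: Gb → F (minor 2nd down). So we spell F dominant seventh sharp nine sharp five:
Root: F
Major 3rd (3rd): A
Augmented 5th (5th): C#
Minor 7th (7th): Eb
Augmented 9th (9th): G#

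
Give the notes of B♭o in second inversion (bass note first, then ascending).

B♭o = Bb–Db–Fb; second inversion → fifth (Fb) lowest.

Fb  Bb  Db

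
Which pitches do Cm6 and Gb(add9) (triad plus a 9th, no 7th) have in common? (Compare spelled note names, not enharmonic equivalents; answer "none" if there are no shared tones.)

Cm6: C Eb G A
Gb(add9): Gb Bb Db Ab
Common to both → none.

none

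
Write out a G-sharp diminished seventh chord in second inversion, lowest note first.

D  F  G#  B

In root position, G-sharp diminished seventh is G#–B–D–F.
Second inversion puts the fifth (D) in the bass.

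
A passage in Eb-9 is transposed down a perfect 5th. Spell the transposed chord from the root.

Ab Cb Eb Gb Bb

Eb down a perfect 5th → Ab. New chord: Ab minor ninth.
root → Ab
3rd (minor 3rd) → Cb
5th (perfect 5th) → Eb
7th (minor 7th) → Gb
9th (major 9th) → Bb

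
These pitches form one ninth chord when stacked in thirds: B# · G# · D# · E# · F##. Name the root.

E#

Stacking in thirds gives E# – G# – B# – D# – F##, so E# is the root — E# minor ninth.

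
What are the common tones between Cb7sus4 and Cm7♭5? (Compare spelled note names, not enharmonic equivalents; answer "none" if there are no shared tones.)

Gb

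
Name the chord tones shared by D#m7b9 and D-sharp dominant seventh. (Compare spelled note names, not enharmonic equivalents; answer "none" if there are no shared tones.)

D♯  A♯  C♯

D#m7b9 = D♯, F♯, A♯, C♯, E.
D-sharp dominant seventh = D♯, F𝄪, A♯, C♯.
Shared: D♯, A♯, C♯.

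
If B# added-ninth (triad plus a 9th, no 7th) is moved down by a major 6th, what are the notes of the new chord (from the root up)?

D-sharp, F-double-sharp, A-sharp, E-sharp

B-sharp down a major 6th → D-sharp. New chord: D-sharp added-ninth.
Root: D-sharp
Major 3rd (3rd): F-double-sharp
Perfect 5th (5th): A-sharp
Major 9th (9th): E-sharp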